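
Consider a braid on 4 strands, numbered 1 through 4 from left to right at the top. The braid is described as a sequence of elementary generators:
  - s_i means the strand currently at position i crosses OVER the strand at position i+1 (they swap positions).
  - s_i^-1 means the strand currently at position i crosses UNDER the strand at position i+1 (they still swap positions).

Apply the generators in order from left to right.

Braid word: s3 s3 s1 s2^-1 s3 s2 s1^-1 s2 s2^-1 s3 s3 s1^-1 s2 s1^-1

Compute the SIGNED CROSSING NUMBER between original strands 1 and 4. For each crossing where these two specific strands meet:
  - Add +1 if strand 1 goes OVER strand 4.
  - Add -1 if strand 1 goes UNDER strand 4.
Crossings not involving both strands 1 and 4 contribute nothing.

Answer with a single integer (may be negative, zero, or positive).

Answer: 1

Derivation:
Gen 1: crossing 3x4. Both 1&4? no. Sum: 0
Gen 2: crossing 4x3. Both 1&4? no. Sum: 0
Gen 3: crossing 1x2. Both 1&4? no. Sum: 0
Gen 4: crossing 1x3. Both 1&4? no. Sum: 0
Gen 5: 1 over 4. Both 1&4? yes. Contrib: +1. Sum: 1
Gen 6: crossing 3x4. Both 1&4? no. Sum: 1
Gen 7: crossing 2x4. Both 1&4? no. Sum: 1
Gen 8: crossing 2x3. Both 1&4? no. Sum: 1
Gen 9: crossing 3x2. Both 1&4? no. Sum: 1
Gen 10: crossing 3x1. Both 1&4? no. Sum: 1
Gen 11: crossing 1x3. Both 1&4? no. Sum: 1
Gen 12: crossing 4x2. Both 1&4? no. Sum: 1
Gen 13: crossing 4x3. Both 1&4? no. Sum: 1
Gen 14: crossing 2x3. Both 1&4? no. Sum: 1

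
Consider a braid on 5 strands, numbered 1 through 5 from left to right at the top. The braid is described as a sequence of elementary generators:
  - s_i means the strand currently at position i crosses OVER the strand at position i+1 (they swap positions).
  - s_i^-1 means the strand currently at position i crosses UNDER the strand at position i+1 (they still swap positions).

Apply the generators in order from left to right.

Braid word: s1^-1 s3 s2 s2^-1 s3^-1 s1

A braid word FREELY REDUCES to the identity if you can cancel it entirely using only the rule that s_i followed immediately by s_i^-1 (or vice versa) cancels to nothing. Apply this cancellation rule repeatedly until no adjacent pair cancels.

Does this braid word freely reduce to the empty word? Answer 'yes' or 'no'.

Answer: yes

Derivation:
Gen 1 (s1^-1): push. Stack: [s1^-1]
Gen 2 (s3): push. Stack: [s1^-1 s3]
Gen 3 (s2): push. Stack: [s1^-1 s3 s2]
Gen 4 (s2^-1): cancels prior s2. Stack: [s1^-1 s3]
Gen 5 (s3^-1): cancels prior s3. Stack: [s1^-1]
Gen 6 (s1): cancels prior s1^-1. Stack: []
Reduced word: (empty)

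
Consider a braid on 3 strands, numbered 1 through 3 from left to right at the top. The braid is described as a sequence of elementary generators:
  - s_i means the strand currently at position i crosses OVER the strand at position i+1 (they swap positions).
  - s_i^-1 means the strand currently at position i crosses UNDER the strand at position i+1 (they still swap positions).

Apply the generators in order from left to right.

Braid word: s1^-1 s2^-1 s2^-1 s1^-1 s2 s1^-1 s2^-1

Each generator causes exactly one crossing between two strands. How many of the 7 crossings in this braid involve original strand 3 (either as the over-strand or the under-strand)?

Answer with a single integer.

Answer: 4

Derivation:
Gen 1: crossing 1x2. Involves strand 3? no. Count so far: 0
Gen 2: crossing 1x3. Involves strand 3? yes. Count so far: 1
Gen 3: crossing 3x1. Involves strand 3? yes. Count so far: 2
Gen 4: crossing 2x1. Involves strand 3? no. Count so far: 2
Gen 5: crossing 2x3. Involves strand 3? yes. Count so far: 3
Gen 6: crossing 1x3. Involves strand 3? yes. Count so far: 4
Gen 7: crossing 1x2. Involves strand 3? no. Count so far: 4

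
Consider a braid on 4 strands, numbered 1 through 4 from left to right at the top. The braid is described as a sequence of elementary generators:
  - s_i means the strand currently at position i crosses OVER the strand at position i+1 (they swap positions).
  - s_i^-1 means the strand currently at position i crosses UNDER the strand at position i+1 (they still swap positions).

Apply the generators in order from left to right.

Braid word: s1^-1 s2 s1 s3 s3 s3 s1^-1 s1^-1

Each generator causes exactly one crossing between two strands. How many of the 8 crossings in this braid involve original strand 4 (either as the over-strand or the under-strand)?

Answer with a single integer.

Gen 1: crossing 1x2. Involves strand 4? no. Count so far: 0
Gen 2: crossing 1x3. Involves strand 4? no. Count so far: 0
Gen 3: crossing 2x3. Involves strand 4? no. Count so far: 0
Gen 4: crossing 1x4. Involves strand 4? yes. Count so far: 1
Gen 5: crossing 4x1. Involves strand 4? yes. Count so far: 2
Gen 6: crossing 1x4. Involves strand 4? yes. Count so far: 3
Gen 7: crossing 3x2. Involves strand 4? no. Count so far: 3
Gen 8: crossing 2x3. Involves strand 4? no. Count so far: 3

Answer: 3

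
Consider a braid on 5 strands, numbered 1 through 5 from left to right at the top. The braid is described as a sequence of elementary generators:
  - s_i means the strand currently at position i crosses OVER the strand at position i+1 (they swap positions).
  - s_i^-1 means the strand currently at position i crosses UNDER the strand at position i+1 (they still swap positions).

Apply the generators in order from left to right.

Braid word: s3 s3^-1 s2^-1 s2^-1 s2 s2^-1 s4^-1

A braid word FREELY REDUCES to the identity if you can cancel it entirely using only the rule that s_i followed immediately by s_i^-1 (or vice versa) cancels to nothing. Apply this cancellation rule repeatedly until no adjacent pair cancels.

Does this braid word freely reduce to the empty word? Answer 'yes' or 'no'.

Answer: no

Derivation:
Gen 1 (s3): push. Stack: [s3]
Gen 2 (s3^-1): cancels prior s3. Stack: []
Gen 3 (s2^-1): push. Stack: [s2^-1]
Gen 4 (s2^-1): push. Stack: [s2^-1 s2^-1]
Gen 5 (s2): cancels prior s2^-1. Stack: [s2^-1]
Gen 6 (s2^-1): push. Stack: [s2^-1 s2^-1]
Gen 7 (s4^-1): push. Stack: [s2^-1 s2^-1 s4^-1]
Reduced word: s2^-1 s2^-1 s4^-1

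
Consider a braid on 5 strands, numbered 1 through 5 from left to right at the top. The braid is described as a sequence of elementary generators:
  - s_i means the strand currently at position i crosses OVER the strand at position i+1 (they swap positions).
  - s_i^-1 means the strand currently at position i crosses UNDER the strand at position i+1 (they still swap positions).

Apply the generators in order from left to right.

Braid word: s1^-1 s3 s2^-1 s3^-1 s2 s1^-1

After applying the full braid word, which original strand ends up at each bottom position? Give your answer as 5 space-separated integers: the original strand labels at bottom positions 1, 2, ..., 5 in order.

Answer: 3 2 4 1 5

Derivation:
Gen 1 (s1^-1): strand 1 crosses under strand 2. Perm now: [2 1 3 4 5]
Gen 2 (s3): strand 3 crosses over strand 4. Perm now: [2 1 4 3 5]
Gen 3 (s2^-1): strand 1 crosses under strand 4. Perm now: [2 4 1 3 5]
Gen 4 (s3^-1): strand 1 crosses under strand 3. Perm now: [2 4 3 1 5]
Gen 5 (s2): strand 4 crosses over strand 3. Perm now: [2 3 4 1 5]
Gen 6 (s1^-1): strand 2 crosses under strand 3. Perm now: [3 2 4 1 5]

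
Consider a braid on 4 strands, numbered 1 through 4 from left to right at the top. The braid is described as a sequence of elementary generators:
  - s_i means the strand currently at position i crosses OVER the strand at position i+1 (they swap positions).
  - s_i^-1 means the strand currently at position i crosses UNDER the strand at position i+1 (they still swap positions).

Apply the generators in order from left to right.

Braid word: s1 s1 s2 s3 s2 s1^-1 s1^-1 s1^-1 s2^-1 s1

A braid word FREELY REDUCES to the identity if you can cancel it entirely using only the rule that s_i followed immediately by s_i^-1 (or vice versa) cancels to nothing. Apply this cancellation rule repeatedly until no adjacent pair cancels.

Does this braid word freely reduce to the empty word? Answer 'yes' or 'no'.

Gen 1 (s1): push. Stack: [s1]
Gen 2 (s1): push. Stack: [s1 s1]
Gen 3 (s2): push. Stack: [s1 s1 s2]
Gen 4 (s3): push. Stack: [s1 s1 s2 s3]
Gen 5 (s2): push. Stack: [s1 s1 s2 s3 s2]
Gen 6 (s1^-1): push. Stack: [s1 s1 s2 s3 s2 s1^-1]
Gen 7 (s1^-1): push. Stack: [s1 s1 s2 s3 s2 s1^-1 s1^-1]
Gen 8 (s1^-1): push. Stack: [s1 s1 s2 s3 s2 s1^-1 s1^-1 s1^-1]
Gen 9 (s2^-1): push. Stack: [s1 s1 s2 s3 s2 s1^-1 s1^-1 s1^-1 s2^-1]
Gen 10 (s1): push. Stack: [s1 s1 s2 s3 s2 s1^-1 s1^-1 s1^-1 s2^-1 s1]
Reduced word: s1 s1 s2 s3 s2 s1^-1 s1^-1 s1^-1 s2^-1 s1

Answer: no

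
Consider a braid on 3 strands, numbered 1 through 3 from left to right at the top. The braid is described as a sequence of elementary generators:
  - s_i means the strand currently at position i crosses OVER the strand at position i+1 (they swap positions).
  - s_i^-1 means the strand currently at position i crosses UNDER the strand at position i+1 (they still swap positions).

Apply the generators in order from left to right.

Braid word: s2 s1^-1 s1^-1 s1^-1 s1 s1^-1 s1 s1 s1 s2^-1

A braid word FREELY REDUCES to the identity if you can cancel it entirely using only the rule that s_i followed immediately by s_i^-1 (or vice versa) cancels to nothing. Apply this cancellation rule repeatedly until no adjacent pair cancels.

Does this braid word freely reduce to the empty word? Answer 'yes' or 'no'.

Gen 1 (s2): push. Stack: [s2]
Gen 2 (s1^-1): push. Stack: [s2 s1^-1]
Gen 3 (s1^-1): push. Stack: [s2 s1^-1 s1^-1]
Gen 4 (s1^-1): push. Stack: [s2 s1^-1 s1^-1 s1^-1]
Gen 5 (s1): cancels prior s1^-1. Stack: [s2 s1^-1 s1^-1]
Gen 6 (s1^-1): push. Stack: [s2 s1^-1 s1^-1 s1^-1]
Gen 7 (s1): cancels prior s1^-1. Stack: [s2 s1^-1 s1^-1]
Gen 8 (s1): cancels prior s1^-1. Stack: [s2 s1^-1]
Gen 9 (s1): cancels prior s1^-1. Stack: [s2]
Gen 10 (s2^-1): cancels prior s2. Stack: []
Reduced word: (empty)

Answer: yes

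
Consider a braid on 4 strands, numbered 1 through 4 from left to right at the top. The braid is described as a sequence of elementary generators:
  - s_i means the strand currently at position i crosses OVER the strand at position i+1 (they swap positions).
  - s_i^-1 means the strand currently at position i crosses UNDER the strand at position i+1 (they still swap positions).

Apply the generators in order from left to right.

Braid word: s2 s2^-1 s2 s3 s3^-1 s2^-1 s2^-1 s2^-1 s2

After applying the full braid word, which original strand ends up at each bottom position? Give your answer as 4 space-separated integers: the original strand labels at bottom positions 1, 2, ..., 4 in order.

Answer: 1 3 2 4

Derivation:
Gen 1 (s2): strand 2 crosses over strand 3. Perm now: [1 3 2 4]
Gen 2 (s2^-1): strand 3 crosses under strand 2. Perm now: [1 2 3 4]
Gen 3 (s2): strand 2 crosses over strand 3. Perm now: [1 3 2 4]
Gen 4 (s3): strand 2 crosses over strand 4. Perm now: [1 3 4 2]
Gen 5 (s3^-1): strand 4 crosses under strand 2. Perm now: [1 3 2 4]
Gen 6 (s2^-1): strand 3 crosses under strand 2. Perm now: [1 2 3 4]
Gen 7 (s2^-1): strand 2 crosses under strand 3. Perm now: [1 3 2 4]
Gen 8 (s2^-1): strand 3 crosses under strand 2. Perm now: [1 2 3 4]
Gen 9 (s2): strand 2 crosses over strand 3. Perm now: [1 3 2 4]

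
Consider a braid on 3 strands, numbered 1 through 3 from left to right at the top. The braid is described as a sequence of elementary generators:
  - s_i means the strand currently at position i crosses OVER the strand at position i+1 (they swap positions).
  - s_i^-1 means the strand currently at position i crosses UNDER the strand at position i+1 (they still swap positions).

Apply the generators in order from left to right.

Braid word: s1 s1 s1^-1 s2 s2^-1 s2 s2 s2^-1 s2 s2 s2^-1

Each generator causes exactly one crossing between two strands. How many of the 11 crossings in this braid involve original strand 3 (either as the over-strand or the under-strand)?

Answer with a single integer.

Gen 1: crossing 1x2. Involves strand 3? no. Count so far: 0
Gen 2: crossing 2x1. Involves strand 3? no. Count so far: 0
Gen 3: crossing 1x2. Involves strand 3? no. Count so far: 0
Gen 4: crossing 1x3. Involves strand 3? yes. Count so far: 1
Gen 5: crossing 3x1. Involves strand 3? yes. Count so far: 2
Gen 6: crossing 1x3. Involves strand 3? yes. Count so far: 3
Gen 7: crossing 3x1. Involves strand 3? yes. Count so far: 4
Gen 8: crossing 1x3. Involves strand 3? yes. Count so far: 5
Gen 9: crossing 3x1. Involves strand 3? yes. Count so far: 6
Gen 10: crossing 1x3. Involves strand 3? yes. Count so far: 7
Gen 11: crossing 3x1. Involves strand 3? yes. Count so far: 8

Answer: 8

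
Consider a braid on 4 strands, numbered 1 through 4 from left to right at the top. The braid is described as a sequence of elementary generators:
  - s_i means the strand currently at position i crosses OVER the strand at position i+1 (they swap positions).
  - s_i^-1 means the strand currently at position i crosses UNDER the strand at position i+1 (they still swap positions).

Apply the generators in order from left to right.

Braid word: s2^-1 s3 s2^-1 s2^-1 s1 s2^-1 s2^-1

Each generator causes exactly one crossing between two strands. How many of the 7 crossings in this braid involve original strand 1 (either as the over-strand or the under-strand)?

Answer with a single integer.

Answer: 3

Derivation:
Gen 1: crossing 2x3. Involves strand 1? no. Count so far: 0
Gen 2: crossing 2x4. Involves strand 1? no. Count so far: 0
Gen 3: crossing 3x4. Involves strand 1? no. Count so far: 0
Gen 4: crossing 4x3. Involves strand 1? no. Count so far: 0
Gen 5: crossing 1x3. Involves strand 1? yes. Count so far: 1
Gen 6: crossing 1x4. Involves strand 1? yes. Count so far: 2
Gen 7: crossing 4x1. Involves strand 1? yes. Count so far: 3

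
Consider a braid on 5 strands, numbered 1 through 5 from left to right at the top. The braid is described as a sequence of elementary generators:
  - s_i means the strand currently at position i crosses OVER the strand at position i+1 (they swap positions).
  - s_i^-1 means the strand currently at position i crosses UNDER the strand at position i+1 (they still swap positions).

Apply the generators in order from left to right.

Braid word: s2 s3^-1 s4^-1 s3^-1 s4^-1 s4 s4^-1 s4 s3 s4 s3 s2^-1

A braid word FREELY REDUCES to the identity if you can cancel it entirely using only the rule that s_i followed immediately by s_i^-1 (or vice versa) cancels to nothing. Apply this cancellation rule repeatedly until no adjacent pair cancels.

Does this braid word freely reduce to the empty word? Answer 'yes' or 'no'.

Gen 1 (s2): push. Stack: [s2]
Gen 2 (s3^-1): push. Stack: [s2 s3^-1]
Gen 3 (s4^-1): push. Stack: [s2 s3^-1 s4^-1]
Gen 4 (s3^-1): push. Stack: [s2 s3^-1 s4^-1 s3^-1]
Gen 5 (s4^-1): push. Stack: [s2 s3^-1 s4^-1 s3^-1 s4^-1]
Gen 6 (s4): cancels prior s4^-1. Stack: [s2 s3^-1 s4^-1 s3^-1]
Gen 7 (s4^-1): push. Stack: [s2 s3^-1 s4^-1 s3^-1 s4^-1]
Gen 8 (s4): cancels prior s4^-1. Stack: [s2 s3^-1 s4^-1 s3^-1]
Gen 9 (s3): cancels prior s3^-1. Stack: [s2 s3^-1 s4^-1]
Gen 10 (s4): cancels prior s4^-1. Stack: [s2 s3^-1]
Gen 11 (s3): cancels prior s3^-1. Stack: [s2]
Gen 12 (s2^-1): cancels prior s2. Stack: []
Reduced word: (empty)

Answer: yes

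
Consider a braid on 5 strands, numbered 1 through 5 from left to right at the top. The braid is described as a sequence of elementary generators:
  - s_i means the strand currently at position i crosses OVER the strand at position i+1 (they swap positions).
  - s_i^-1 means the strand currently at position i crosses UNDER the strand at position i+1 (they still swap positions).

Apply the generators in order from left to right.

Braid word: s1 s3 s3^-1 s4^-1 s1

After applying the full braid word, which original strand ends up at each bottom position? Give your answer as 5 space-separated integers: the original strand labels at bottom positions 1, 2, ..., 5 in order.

Gen 1 (s1): strand 1 crosses over strand 2. Perm now: [2 1 3 4 5]
Gen 2 (s3): strand 3 crosses over strand 4. Perm now: [2 1 4 3 5]
Gen 3 (s3^-1): strand 4 crosses under strand 3. Perm now: [2 1 3 4 5]
Gen 4 (s4^-1): strand 4 crosses under strand 5. Perm now: [2 1 3 5 4]
Gen 5 (s1): strand 2 crosses over strand 1. Perm now: [1 2 3 5 4]

Answer: 1 2 3 5 4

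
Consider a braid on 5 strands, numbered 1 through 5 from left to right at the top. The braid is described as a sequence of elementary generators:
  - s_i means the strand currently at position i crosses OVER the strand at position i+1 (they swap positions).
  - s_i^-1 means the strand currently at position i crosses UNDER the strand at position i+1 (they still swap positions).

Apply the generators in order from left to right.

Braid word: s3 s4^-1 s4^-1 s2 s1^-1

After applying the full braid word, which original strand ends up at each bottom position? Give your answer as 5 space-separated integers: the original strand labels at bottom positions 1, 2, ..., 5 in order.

Gen 1 (s3): strand 3 crosses over strand 4. Perm now: [1 2 4 3 5]
Gen 2 (s4^-1): strand 3 crosses under strand 5. Perm now: [1 2 4 5 3]
Gen 3 (s4^-1): strand 5 crosses under strand 3. Perm now: [1 2 4 3 5]
Gen 4 (s2): strand 2 crosses over strand 4. Perm now: [1 4 2 3 5]
Gen 5 (s1^-1): strand 1 crosses under strand 4. Perm now: [4 1 2 3 5]

Answer: 4 1 2 3 5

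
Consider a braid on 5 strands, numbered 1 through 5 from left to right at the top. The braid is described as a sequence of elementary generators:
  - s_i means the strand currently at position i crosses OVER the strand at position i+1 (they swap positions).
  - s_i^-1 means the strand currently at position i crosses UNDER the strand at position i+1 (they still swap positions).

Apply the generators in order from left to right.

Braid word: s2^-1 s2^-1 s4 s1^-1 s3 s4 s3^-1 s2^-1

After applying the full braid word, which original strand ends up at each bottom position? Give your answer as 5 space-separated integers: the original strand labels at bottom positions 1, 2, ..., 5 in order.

Answer: 2 4 1 5 3

Derivation:
Gen 1 (s2^-1): strand 2 crosses under strand 3. Perm now: [1 3 2 4 5]
Gen 2 (s2^-1): strand 3 crosses under strand 2. Perm now: [1 2 3 4 5]
Gen 3 (s4): strand 4 crosses over strand 5. Perm now: [1 2 3 5 4]
Gen 4 (s1^-1): strand 1 crosses under strand 2. Perm now: [2 1 3 5 4]
Gen 5 (s3): strand 3 crosses over strand 5. Perm now: [2 1 5 3 4]
Gen 6 (s4): strand 3 crosses over strand 4. Perm now: [2 1 5 4 3]
Gen 7 (s3^-1): strand 5 crosses under strand 4. Perm now: [2 1 4 5 3]
Gen 8 (s2^-1): strand 1 crosses under strand 4. Perm now: [2 4 1 5 3]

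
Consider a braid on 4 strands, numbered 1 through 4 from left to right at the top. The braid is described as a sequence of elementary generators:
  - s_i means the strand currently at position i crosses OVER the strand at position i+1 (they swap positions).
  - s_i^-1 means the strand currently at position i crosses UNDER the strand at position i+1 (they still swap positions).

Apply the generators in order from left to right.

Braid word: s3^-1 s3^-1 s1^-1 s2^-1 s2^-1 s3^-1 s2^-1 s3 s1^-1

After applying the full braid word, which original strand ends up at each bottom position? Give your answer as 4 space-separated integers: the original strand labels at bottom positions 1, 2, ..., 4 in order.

Gen 1 (s3^-1): strand 3 crosses under strand 4. Perm now: [1 2 4 3]
Gen 2 (s3^-1): strand 4 crosses under strand 3. Perm now: [1 2 3 4]
Gen 3 (s1^-1): strand 1 crosses under strand 2. Perm now: [2 1 3 4]
Gen 4 (s2^-1): strand 1 crosses under strand 3. Perm now: [2 3 1 4]
Gen 5 (s2^-1): strand 3 crosses under strand 1. Perm now: [2 1 3 4]
Gen 6 (s3^-1): strand 3 crosses under strand 4. Perm now: [2 1 4 3]
Gen 7 (s2^-1): strand 1 crosses under strand 4. Perm now: [2 4 1 3]
Gen 8 (s3): strand 1 crosses over strand 3. Perm now: [2 4 3 1]
Gen 9 (s1^-1): strand 2 crosses under strand 4. Perm now: [4 2 3 1]

Answer: 4 2 3 1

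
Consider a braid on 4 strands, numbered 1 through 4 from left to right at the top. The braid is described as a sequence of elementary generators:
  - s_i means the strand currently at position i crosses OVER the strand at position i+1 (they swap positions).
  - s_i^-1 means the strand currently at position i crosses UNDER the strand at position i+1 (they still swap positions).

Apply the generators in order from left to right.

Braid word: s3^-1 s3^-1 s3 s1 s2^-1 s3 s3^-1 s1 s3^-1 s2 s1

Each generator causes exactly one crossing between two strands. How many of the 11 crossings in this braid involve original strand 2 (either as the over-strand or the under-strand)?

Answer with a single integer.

Gen 1: crossing 3x4. Involves strand 2? no. Count so far: 0
Gen 2: crossing 4x3. Involves strand 2? no. Count so far: 0
Gen 3: crossing 3x4. Involves strand 2? no. Count so far: 0
Gen 4: crossing 1x2. Involves strand 2? yes. Count so far: 1
Gen 5: crossing 1x4. Involves strand 2? no. Count so far: 1
Gen 6: crossing 1x3. Involves strand 2? no. Count so far: 1
Gen 7: crossing 3x1. Involves strand 2? no. Count so far: 1
Gen 8: crossing 2x4. Involves strand 2? yes. Count so far: 2
Gen 9: crossing 1x3. Involves strand 2? no. Count so far: 2
Gen 10: crossing 2x3. Involves strand 2? yes. Count so far: 3
Gen 11: crossing 4x3. Involves strand 2? no. Count so far: 3

Answer: 3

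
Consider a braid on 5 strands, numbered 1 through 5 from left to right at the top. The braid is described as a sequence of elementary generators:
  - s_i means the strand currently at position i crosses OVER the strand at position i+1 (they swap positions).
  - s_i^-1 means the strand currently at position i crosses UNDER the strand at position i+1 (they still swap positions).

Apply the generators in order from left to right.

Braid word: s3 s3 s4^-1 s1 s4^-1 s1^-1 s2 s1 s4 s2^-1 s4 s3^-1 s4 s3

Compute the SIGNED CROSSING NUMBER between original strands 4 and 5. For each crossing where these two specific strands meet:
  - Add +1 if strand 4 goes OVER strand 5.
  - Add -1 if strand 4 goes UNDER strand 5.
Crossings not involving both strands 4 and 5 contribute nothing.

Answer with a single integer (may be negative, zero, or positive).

Gen 1: crossing 3x4. Both 4&5? no. Sum: 0
Gen 2: crossing 4x3. Both 4&5? no. Sum: 0
Gen 3: 4 under 5. Both 4&5? yes. Contrib: -1. Sum: -1
Gen 4: crossing 1x2. Both 4&5? no. Sum: -1
Gen 5: 5 under 4. Both 4&5? yes. Contrib: +1. Sum: 0
Gen 6: crossing 2x1. Both 4&5? no. Sum: 0
Gen 7: crossing 2x3. Both 4&5? no. Sum: 0
Gen 8: crossing 1x3. Both 4&5? no. Sum: 0
Gen 9: 4 over 5. Both 4&5? yes. Contrib: +1. Sum: 1
Gen 10: crossing 1x2. Both 4&5? no. Sum: 1
Gen 11: 5 over 4. Both 4&5? yes. Contrib: -1. Sum: 0
Gen 12: crossing 1x4. Both 4&5? no. Sum: 0
Gen 13: crossing 1x5. Both 4&5? no. Sum: 0
Gen 14: 4 over 5. Both 4&5? yes. Contrib: +1. Sum: 1

Answer: 1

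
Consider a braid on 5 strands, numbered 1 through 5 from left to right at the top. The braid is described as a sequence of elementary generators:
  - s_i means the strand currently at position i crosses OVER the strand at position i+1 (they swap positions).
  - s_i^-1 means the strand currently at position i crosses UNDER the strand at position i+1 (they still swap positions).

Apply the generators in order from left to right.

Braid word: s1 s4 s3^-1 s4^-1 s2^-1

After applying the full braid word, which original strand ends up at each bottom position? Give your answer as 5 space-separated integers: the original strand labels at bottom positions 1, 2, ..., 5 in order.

Gen 1 (s1): strand 1 crosses over strand 2. Perm now: [2 1 3 4 5]
Gen 2 (s4): strand 4 crosses over strand 5. Perm now: [2 1 3 5 4]
Gen 3 (s3^-1): strand 3 crosses under strand 5. Perm now: [2 1 5 3 4]
Gen 4 (s4^-1): strand 3 crosses under strand 4. Perm now: [2 1 5 4 3]
Gen 5 (s2^-1): strand 1 crosses under strand 5. Perm now: [2 5 1 4 3]

Answer: 2 5 1 4 3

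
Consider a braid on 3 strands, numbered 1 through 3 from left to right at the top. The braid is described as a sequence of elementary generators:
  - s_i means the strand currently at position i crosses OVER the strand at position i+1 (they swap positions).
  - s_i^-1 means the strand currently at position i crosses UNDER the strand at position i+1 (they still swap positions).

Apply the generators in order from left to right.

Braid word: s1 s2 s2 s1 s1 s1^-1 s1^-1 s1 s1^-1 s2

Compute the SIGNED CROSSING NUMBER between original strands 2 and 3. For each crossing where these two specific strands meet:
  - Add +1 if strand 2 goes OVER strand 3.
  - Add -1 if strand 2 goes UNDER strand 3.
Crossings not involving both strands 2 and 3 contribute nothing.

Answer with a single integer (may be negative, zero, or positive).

Answer: 0

Derivation:
Gen 1: crossing 1x2. Both 2&3? no. Sum: 0
Gen 2: crossing 1x3. Both 2&3? no. Sum: 0
Gen 3: crossing 3x1. Both 2&3? no. Sum: 0
Gen 4: crossing 2x1. Both 2&3? no. Sum: 0
Gen 5: crossing 1x2. Both 2&3? no. Sum: 0
Gen 6: crossing 2x1. Both 2&3? no. Sum: 0
Gen 7: crossing 1x2. Both 2&3? no. Sum: 0
Gen 8: crossing 2x1. Both 2&3? no. Sum: 0
Gen 9: crossing 1x2. Both 2&3? no. Sum: 0
Gen 10: crossing 1x3. Both 2&3? no. Sum: 0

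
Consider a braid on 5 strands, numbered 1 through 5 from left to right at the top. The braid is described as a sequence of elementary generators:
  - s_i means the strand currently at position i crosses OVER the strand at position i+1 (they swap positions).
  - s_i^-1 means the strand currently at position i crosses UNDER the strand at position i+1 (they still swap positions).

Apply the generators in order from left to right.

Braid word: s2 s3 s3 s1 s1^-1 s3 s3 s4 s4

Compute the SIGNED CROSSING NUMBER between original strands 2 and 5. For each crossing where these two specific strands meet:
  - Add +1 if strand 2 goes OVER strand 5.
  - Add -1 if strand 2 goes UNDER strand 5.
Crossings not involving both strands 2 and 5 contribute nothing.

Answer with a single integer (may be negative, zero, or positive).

Answer: 0

Derivation:
Gen 1: crossing 2x3. Both 2&5? no. Sum: 0
Gen 2: crossing 2x4. Both 2&5? no. Sum: 0
Gen 3: crossing 4x2. Both 2&5? no. Sum: 0
Gen 4: crossing 1x3. Both 2&5? no. Sum: 0
Gen 5: crossing 3x1. Both 2&5? no. Sum: 0
Gen 6: crossing 2x4. Both 2&5? no. Sum: 0
Gen 7: crossing 4x2. Both 2&5? no. Sum: 0
Gen 8: crossing 4x5. Both 2&5? no. Sum: 0
Gen 9: crossing 5x4. Both 2&5? no. Sum: 0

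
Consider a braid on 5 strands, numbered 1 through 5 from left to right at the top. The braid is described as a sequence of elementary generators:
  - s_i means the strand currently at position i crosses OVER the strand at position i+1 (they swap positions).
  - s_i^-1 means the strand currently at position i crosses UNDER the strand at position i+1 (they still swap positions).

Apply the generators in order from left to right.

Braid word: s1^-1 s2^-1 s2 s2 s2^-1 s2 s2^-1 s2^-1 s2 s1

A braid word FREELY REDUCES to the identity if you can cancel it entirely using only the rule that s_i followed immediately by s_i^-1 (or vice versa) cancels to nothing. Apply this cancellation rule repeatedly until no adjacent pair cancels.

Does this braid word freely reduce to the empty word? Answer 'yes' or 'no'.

Gen 1 (s1^-1): push. Stack: [s1^-1]
Gen 2 (s2^-1): push. Stack: [s1^-1 s2^-1]
Gen 3 (s2): cancels prior s2^-1. Stack: [s1^-1]
Gen 4 (s2): push. Stack: [s1^-1 s2]
Gen 5 (s2^-1): cancels prior s2. Stack: [s1^-1]
Gen 6 (s2): push. Stack: [s1^-1 s2]
Gen 7 (s2^-1): cancels prior s2. Stack: [s1^-1]
Gen 8 (s2^-1): push. Stack: [s1^-1 s2^-1]
Gen 9 (s2): cancels prior s2^-1. Stack: [s1^-1]
Gen 10 (s1): cancels prior s1^-1. Stack: []
Reduced word: (empty)

Answer: yes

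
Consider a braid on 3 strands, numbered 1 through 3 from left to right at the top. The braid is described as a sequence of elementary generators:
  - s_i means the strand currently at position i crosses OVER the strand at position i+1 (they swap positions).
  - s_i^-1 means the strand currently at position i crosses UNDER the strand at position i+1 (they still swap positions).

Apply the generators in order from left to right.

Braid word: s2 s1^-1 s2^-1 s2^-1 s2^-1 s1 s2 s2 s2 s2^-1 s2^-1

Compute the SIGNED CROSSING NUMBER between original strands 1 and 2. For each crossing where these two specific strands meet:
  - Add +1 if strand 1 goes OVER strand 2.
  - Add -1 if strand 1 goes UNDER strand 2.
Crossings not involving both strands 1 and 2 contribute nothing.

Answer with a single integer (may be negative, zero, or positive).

Answer: -1

Derivation:
Gen 1: crossing 2x3. Both 1&2? no. Sum: 0
Gen 2: crossing 1x3. Both 1&2? no. Sum: 0
Gen 3: 1 under 2. Both 1&2? yes. Contrib: -1. Sum: -1
Gen 4: 2 under 1. Both 1&2? yes. Contrib: +1. Sum: 0
Gen 5: 1 under 2. Both 1&2? yes. Contrib: -1. Sum: -1
Gen 6: crossing 3x2. Both 1&2? no. Sum: -1
Gen 7: crossing 3x1. Both 1&2? no. Sum: -1
Gen 8: crossing 1x3. Both 1&2? no. Sum: -1
Gen 9: crossing 3x1. Both 1&2? no. Sum: -1
Gen 10: crossing 1x3. Both 1&2? no. Sum: -1
Gen 11: crossing 3x1. Both 1&2? no. Sum: -1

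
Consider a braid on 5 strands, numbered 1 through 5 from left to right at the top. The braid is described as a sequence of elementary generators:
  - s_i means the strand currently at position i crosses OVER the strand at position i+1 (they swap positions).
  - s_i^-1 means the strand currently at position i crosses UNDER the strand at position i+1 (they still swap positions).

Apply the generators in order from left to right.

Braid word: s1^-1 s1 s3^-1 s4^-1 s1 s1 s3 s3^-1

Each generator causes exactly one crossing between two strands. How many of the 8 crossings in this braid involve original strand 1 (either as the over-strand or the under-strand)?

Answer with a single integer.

Gen 1: crossing 1x2. Involves strand 1? yes. Count so far: 1
Gen 2: crossing 2x1. Involves strand 1? yes. Count so far: 2
Gen 3: crossing 3x4. Involves strand 1? no. Count so far: 2
Gen 4: crossing 3x5. Involves strand 1? no. Count so far: 2
Gen 5: crossing 1x2. Involves strand 1? yes. Count so far: 3
Gen 6: crossing 2x1. Involves strand 1? yes. Count so far: 4
Gen 7: crossing 4x5. Involves strand 1? no. Count so far: 4
Gen 8: crossing 5x4. Involves strand 1? no. Count so far: 4

Answer: 4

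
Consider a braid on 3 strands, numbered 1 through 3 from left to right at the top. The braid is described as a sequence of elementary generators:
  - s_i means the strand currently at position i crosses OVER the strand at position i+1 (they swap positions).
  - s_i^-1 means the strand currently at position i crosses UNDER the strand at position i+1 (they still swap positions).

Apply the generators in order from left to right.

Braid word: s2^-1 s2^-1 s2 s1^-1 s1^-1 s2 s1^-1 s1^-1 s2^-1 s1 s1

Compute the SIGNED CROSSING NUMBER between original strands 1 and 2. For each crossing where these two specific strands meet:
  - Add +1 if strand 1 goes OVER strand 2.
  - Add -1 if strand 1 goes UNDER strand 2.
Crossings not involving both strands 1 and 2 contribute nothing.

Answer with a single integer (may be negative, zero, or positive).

Answer: 0

Derivation:
Gen 1: crossing 2x3. Both 1&2? no. Sum: 0
Gen 2: crossing 3x2. Both 1&2? no. Sum: 0
Gen 3: crossing 2x3. Both 1&2? no. Sum: 0
Gen 4: crossing 1x3. Both 1&2? no. Sum: 0
Gen 5: crossing 3x1. Both 1&2? no. Sum: 0
Gen 6: crossing 3x2. Both 1&2? no. Sum: 0
Gen 7: 1 under 2. Both 1&2? yes. Contrib: -1. Sum: -1
Gen 8: 2 under 1. Both 1&2? yes. Contrib: +1. Sum: 0
Gen 9: crossing 2x3. Both 1&2? no. Sum: 0
Gen 10: crossing 1x3. Both 1&2? no. Sum: 0
Gen 11: crossing 3x1. Both 1&2? no. Sum: 0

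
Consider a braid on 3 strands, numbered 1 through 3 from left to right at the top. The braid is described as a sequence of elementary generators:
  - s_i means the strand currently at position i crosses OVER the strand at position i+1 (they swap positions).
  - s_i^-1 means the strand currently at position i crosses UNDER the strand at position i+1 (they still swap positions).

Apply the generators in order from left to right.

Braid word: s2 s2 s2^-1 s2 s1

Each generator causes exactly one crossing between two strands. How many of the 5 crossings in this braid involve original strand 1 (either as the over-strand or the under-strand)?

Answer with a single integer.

Answer: 1

Derivation:
Gen 1: crossing 2x3. Involves strand 1? no. Count so far: 0
Gen 2: crossing 3x2. Involves strand 1? no. Count so far: 0
Gen 3: crossing 2x3. Involves strand 1? no. Count so far: 0
Gen 4: crossing 3x2. Involves strand 1? no. Count so far: 0
Gen 5: crossing 1x2. Involves strand 1? yes. Count so far: 1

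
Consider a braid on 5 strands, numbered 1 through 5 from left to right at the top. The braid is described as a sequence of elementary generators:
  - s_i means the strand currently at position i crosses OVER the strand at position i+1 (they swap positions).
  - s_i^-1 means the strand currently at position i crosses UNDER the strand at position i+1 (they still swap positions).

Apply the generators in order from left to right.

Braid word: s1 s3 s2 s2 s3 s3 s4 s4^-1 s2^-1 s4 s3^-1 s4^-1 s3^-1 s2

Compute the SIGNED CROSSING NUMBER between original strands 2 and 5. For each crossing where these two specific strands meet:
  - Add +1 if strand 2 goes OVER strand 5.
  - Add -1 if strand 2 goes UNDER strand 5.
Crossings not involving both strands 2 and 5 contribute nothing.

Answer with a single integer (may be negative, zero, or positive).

Gen 1: crossing 1x2. Both 2&5? no. Sum: 0
Gen 2: crossing 3x4. Both 2&5? no. Sum: 0
Gen 3: crossing 1x4. Both 2&5? no. Sum: 0
Gen 4: crossing 4x1. Both 2&5? no. Sum: 0
Gen 5: crossing 4x3. Both 2&5? no. Sum: 0
Gen 6: crossing 3x4. Both 2&5? no. Sum: 0
Gen 7: crossing 3x5. Both 2&5? no. Sum: 0
Gen 8: crossing 5x3. Both 2&5? no. Sum: 0
Gen 9: crossing 1x4. Both 2&5? no. Sum: 0
Gen 10: crossing 3x5. Both 2&5? no. Sum: 0
Gen 11: crossing 1x5. Both 2&5? no. Sum: 0
Gen 12: crossing 1x3. Both 2&5? no. Sum: 0
Gen 13: crossing 5x3. Both 2&5? no. Sum: 0
Gen 14: crossing 4x3. Both 2&5? no. Sum: 0

Answer: 0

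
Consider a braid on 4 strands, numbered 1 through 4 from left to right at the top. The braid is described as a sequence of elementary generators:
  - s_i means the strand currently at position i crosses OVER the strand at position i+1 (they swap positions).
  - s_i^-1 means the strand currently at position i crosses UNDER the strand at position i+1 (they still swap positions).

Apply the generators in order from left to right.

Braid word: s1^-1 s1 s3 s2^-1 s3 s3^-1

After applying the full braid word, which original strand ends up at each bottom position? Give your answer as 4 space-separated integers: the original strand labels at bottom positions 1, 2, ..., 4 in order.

Answer: 1 4 2 3

Derivation:
Gen 1 (s1^-1): strand 1 crosses under strand 2. Perm now: [2 1 3 4]
Gen 2 (s1): strand 2 crosses over strand 1. Perm now: [1 2 3 4]
Gen 3 (s3): strand 3 crosses over strand 4. Perm now: [1 2 4 3]
Gen 4 (s2^-1): strand 2 crosses under strand 4. Perm now: [1 4 2 3]
Gen 5 (s3): strand 2 crosses over strand 3. Perm now: [1 4 3 2]
Gen 6 (s3^-1): strand 3 crosses under strand 2. Perm now: [1 4 2 3]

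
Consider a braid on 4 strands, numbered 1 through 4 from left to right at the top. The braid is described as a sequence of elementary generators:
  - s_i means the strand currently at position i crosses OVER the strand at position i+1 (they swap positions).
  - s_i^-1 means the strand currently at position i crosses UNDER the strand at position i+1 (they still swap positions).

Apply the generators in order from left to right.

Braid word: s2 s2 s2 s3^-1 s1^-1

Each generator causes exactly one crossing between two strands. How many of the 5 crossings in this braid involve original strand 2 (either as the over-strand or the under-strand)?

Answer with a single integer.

Gen 1: crossing 2x3. Involves strand 2? yes. Count so far: 1
Gen 2: crossing 3x2. Involves strand 2? yes. Count so far: 2
Gen 3: crossing 2x3. Involves strand 2? yes. Count so far: 3
Gen 4: crossing 2x4. Involves strand 2? yes. Count so far: 4
Gen 5: crossing 1x3. Involves strand 2? no. Count so far: 4

Answer: 4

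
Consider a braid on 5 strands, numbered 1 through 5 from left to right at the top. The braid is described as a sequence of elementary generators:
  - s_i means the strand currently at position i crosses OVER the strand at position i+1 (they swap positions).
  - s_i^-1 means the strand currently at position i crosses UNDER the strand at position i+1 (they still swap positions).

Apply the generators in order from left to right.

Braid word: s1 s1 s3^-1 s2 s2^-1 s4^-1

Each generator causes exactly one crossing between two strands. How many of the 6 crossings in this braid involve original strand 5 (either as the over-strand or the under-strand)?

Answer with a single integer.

Answer: 1

Derivation:
Gen 1: crossing 1x2. Involves strand 5? no. Count so far: 0
Gen 2: crossing 2x1. Involves strand 5? no. Count so far: 0
Gen 3: crossing 3x4. Involves strand 5? no. Count so far: 0
Gen 4: crossing 2x4. Involves strand 5? no. Count so far: 0
Gen 5: crossing 4x2. Involves strand 5? no. Count so far: 0
Gen 6: crossing 3x5. Involves strand 5? yes. Count so far: 1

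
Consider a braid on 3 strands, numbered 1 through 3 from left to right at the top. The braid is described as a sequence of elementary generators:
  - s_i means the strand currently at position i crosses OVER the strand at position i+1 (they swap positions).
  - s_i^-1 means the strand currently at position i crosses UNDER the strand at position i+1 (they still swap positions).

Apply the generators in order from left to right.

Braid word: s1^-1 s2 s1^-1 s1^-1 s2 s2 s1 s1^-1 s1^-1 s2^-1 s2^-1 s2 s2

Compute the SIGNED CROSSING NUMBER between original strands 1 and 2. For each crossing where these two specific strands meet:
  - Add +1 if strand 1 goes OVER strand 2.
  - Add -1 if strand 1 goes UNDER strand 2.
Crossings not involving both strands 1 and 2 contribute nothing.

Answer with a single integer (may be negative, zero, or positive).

Gen 1: 1 under 2. Both 1&2? yes. Contrib: -1. Sum: -1
Gen 2: crossing 1x3. Both 1&2? no. Sum: -1
Gen 3: crossing 2x3. Both 1&2? no. Sum: -1
Gen 4: crossing 3x2. Both 1&2? no. Sum: -1
Gen 5: crossing 3x1. Both 1&2? no. Sum: -1
Gen 6: crossing 1x3. Both 1&2? no. Sum: -1
Gen 7: crossing 2x3. Both 1&2? no. Sum: -1
Gen 8: crossing 3x2. Both 1&2? no. Sum: -1
Gen 9: crossing 2x3. Both 1&2? no. Sum: -1
Gen 10: 2 under 1. Both 1&2? yes. Contrib: +1. Sum: 0
Gen 11: 1 under 2. Both 1&2? yes. Contrib: -1. Sum: -1
Gen 12: 2 over 1. Both 1&2? yes. Contrib: -1. Sum: -2
Gen 13: 1 over 2. Both 1&2? yes. Contrib: +1. Sum: -1

Answer: -1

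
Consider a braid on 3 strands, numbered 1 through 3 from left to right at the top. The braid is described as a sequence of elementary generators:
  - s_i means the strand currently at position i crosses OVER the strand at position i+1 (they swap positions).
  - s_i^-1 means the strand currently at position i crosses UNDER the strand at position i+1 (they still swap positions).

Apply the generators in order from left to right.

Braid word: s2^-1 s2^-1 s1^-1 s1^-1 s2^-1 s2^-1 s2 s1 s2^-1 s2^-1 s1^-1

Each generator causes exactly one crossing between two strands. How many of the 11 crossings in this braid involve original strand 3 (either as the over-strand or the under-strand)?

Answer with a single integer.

Answer: 7

Derivation:
Gen 1: crossing 2x3. Involves strand 3? yes. Count so far: 1
Gen 2: crossing 3x2. Involves strand 3? yes. Count so far: 2
Gen 3: crossing 1x2. Involves strand 3? no. Count so far: 2
Gen 4: crossing 2x1. Involves strand 3? no. Count so far: 2
Gen 5: crossing 2x3. Involves strand 3? yes. Count so far: 3
Gen 6: crossing 3x2. Involves strand 3? yes. Count so far: 4
Gen 7: crossing 2x3. Involves strand 3? yes. Count so far: 5
Gen 8: crossing 1x3. Involves strand 3? yes. Count so far: 6
Gen 9: crossing 1x2. Involves strand 3? no. Count so far: 6
Gen 10: crossing 2x1. Involves strand 3? no. Count so far: 6
Gen 11: crossing 3x1. Involves strand 3? yes. Count so far: 7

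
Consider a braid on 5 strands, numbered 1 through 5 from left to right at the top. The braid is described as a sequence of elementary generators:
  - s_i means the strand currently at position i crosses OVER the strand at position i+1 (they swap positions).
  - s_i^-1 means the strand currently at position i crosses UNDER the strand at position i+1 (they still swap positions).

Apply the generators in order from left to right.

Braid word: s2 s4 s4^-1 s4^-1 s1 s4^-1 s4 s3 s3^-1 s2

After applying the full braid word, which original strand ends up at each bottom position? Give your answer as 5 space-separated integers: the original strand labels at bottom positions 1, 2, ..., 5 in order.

Answer: 3 2 1 5 4

Derivation:
Gen 1 (s2): strand 2 crosses over strand 3. Perm now: [1 3 2 4 5]
Gen 2 (s4): strand 4 crosses over strand 5. Perm now: [1 3 2 5 4]
Gen 3 (s4^-1): strand 5 crosses under strand 4. Perm now: [1 3 2 4 5]
Gen 4 (s4^-1): strand 4 crosses under strand 5. Perm now: [1 3 2 5 4]
Gen 5 (s1): strand 1 crosses over strand 3. Perm now: [3 1 2 5 4]
Gen 6 (s4^-1): strand 5 crosses under strand 4. Perm now: [3 1 2 4 5]
Gen 7 (s4): strand 4 crosses over strand 5. Perm now: [3 1 2 5 4]
Gen 8 (s3): strand 2 crosses over strand 5. Perm now: [3 1 5 2 4]
Gen 9 (s3^-1): strand 5 crosses under strand 2. Perm now: [3 1 2 5 4]
Gen 10 (s2): strand 1 crosses over strand 2. Perm now: [3 2 1 5 4]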